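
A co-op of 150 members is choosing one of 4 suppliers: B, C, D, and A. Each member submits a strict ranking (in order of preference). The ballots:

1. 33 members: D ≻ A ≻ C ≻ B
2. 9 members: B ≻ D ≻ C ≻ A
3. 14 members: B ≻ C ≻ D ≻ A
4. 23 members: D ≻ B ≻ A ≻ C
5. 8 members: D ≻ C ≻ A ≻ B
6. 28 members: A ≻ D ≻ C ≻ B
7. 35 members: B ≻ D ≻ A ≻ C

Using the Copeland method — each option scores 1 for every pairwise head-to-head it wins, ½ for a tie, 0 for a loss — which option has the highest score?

D

B: beats C and A; loses to D → score 2.
C: loses to B, D, and A → score 0.
D: beats B, C, and A → score 3.
A: beats C; loses to B and D → score 1.
D has the best pairwise record.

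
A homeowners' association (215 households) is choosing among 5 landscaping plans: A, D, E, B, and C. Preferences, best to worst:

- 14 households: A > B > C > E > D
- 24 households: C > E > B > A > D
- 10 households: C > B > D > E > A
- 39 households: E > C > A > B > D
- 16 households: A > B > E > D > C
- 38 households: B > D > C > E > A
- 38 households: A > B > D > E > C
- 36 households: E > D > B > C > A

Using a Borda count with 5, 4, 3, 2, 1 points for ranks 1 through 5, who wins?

B

A: 14·5 + 24·2 + 10·1 + 39·3 + 16·5 + 38·1 + 38·5 + 36·1 = 589
D: 14·1 + 24·1 + 10·3 + 39·1 + 16·2 + 38·4 + 38·3 + 36·4 = 549
E: 14·2 + 24·4 + 10·2 + 39·5 + 16·3 + 38·2 + 38·2 + 36·5 = 719
B: 14·4 + 24·3 + 10·4 + 39·2 + 16·4 + 38·5 + 38·4 + 36·3 = 760
C: 14·3 + 24·5 + 10·5 + 39·4 + 16·1 + 38·3 + 38·1 + 36·2 = 608
B has the highest Borda score (760).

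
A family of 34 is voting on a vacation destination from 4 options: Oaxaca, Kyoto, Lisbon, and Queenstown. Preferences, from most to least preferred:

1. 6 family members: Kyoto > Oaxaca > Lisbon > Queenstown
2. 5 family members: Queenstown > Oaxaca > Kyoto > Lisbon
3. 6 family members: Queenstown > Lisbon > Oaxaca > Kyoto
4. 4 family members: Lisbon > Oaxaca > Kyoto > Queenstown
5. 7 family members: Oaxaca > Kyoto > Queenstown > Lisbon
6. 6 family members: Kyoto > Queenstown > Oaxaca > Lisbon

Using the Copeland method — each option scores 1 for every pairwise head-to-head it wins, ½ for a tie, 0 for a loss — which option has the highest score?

Oaxaca

Oaxaca: beats Kyoto and Lisbon; ties Queenstown → score 2.5.
Kyoto: beats Lisbon and Queenstown; loses to Oaxaca → score 2.
Lisbon: loses to Oaxaca, Kyoto, and Queenstown → score 0.
Queenstown: beats Lisbon; ties Oaxaca; loses to Kyoto → score 1.5.
Oaxaca has the best pairwise record.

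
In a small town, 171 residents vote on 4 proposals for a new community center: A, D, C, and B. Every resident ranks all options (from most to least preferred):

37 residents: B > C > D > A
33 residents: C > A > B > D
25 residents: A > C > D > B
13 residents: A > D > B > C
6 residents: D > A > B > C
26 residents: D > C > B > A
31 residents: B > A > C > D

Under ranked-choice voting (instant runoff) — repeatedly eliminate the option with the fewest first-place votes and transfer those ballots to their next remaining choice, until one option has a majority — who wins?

Round 1: A 38, D 32, C 33, B 68. Eliminate D.
Round 2: A 44, C 59, B 68. Eliminate A.
Round 3: C 84, B 87. B has a majority.

B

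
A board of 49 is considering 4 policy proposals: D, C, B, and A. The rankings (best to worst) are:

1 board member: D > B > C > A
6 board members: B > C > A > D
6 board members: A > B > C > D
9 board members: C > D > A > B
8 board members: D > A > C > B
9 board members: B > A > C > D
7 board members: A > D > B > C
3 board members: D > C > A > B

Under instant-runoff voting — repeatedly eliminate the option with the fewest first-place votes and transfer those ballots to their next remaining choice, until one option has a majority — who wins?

D

Round 1: D 12, C 9, B 15, A 13. Eliminate C.
Round 2: D 21, B 15, A 13. Eliminate A.
Round 3: D 28, B 21. D has a majority.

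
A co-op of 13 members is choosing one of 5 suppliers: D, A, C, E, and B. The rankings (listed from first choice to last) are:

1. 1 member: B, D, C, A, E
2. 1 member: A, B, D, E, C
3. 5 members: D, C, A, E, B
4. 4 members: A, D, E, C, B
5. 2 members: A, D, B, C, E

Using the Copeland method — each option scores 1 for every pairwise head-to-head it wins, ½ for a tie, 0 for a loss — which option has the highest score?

A

D: beats C, E, and B; loses to A → score 3.
A: beats D, C, E, and B → score 4.
C: beats E and B; loses to D and A → score 2.
E: beats B; loses to D, A, and C → score 1.
B: loses to D, A, C, and E → score 0.
A has the best pairwise record.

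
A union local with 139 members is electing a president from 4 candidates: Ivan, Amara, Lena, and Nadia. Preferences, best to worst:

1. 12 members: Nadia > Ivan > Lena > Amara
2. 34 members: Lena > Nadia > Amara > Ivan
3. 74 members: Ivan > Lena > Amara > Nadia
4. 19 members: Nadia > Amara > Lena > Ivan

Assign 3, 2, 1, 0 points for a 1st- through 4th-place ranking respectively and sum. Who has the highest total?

Ivan: 12·2 + 34·0 + 74·3 + 19·0 = 246
Amara: 12·0 + 34·1 + 74·1 + 19·2 = 146
Lena: 12·1 + 34·3 + 74·2 + 19·1 = 281
Nadia: 12·3 + 34·2 + 74·0 + 19·3 = 161
Lena has the highest Borda score (281).

Lena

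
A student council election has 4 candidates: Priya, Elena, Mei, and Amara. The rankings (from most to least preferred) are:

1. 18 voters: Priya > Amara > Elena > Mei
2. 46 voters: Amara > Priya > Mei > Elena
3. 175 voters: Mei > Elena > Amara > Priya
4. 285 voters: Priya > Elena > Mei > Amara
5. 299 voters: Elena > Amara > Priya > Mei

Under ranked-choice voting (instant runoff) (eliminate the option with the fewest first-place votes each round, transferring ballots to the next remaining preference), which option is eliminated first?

Amara

Round 1: Priya 303, Elena 299, Mei 175, Amara 46. Eliminate Amara.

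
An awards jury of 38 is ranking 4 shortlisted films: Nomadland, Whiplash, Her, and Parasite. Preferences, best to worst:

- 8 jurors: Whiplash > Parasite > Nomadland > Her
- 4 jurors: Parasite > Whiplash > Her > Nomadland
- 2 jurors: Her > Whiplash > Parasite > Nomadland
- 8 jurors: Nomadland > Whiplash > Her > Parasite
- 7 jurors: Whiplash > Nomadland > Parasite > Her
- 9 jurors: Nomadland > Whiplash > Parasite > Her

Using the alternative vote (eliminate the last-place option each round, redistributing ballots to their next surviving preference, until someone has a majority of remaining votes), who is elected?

Round 1: Nomadland 17, Whiplash 15, Her 2, Parasite 4. Eliminate Her.
Round 2: Nomadland 17, Whiplash 17, Parasite 4. Eliminate Parasite.
Round 3: Nomadland 17, Whiplash 21. Whiplash has a majority.

Whiplash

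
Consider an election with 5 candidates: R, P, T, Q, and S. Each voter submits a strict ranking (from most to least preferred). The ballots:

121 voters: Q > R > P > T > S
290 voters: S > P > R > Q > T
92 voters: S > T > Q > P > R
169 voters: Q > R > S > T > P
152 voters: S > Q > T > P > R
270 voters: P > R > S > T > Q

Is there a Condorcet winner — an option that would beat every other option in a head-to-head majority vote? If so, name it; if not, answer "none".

none

Checking pairwise contests:
P beats R 804–290.
S beats P 703–391.
R beats T 850–244.
R beats Q 560–534.
R beats S 560–534.
Every option loses at least one head-to-head, so there is no Condorcet winner.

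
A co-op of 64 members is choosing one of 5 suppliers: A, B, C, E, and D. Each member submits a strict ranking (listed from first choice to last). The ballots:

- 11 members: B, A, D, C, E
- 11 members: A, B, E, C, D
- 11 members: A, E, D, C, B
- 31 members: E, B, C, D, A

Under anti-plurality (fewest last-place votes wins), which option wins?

C

Last-place votes: A 31, B 11, C 0, E 11, D 11.
C is ranked last by the fewest voters, so C wins.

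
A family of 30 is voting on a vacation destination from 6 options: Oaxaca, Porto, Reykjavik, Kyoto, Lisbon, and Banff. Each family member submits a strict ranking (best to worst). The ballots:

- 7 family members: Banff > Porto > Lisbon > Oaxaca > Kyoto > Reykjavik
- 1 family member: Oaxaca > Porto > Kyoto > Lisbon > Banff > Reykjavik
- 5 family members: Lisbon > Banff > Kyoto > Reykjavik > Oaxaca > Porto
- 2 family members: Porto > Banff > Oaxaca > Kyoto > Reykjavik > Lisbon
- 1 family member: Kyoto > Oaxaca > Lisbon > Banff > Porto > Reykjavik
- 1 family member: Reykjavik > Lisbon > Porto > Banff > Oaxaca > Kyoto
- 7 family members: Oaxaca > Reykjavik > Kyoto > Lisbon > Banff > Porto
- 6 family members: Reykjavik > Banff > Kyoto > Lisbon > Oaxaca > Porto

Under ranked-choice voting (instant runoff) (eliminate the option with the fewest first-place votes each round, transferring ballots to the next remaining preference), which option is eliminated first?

Round 1: Oaxaca 8, Porto 2, Reykjavik 7, Kyoto 1, Lisbon 5, Banff 7. Eliminate Kyoto.

Kyoto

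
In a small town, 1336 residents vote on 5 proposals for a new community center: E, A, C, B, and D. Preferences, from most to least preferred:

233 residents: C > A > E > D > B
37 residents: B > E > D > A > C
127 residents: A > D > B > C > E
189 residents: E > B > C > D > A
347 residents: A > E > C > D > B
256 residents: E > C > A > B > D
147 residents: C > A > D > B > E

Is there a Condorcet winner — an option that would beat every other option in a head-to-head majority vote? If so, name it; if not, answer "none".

Checking pairwise contests:
A beats E 854–482.
C beats A 825–511.
E beats C 829–507.
E beats B 1025–311.
E beats D 1062–274.
Every option loses at least one head-to-head, so there is no Condorcet winner.

none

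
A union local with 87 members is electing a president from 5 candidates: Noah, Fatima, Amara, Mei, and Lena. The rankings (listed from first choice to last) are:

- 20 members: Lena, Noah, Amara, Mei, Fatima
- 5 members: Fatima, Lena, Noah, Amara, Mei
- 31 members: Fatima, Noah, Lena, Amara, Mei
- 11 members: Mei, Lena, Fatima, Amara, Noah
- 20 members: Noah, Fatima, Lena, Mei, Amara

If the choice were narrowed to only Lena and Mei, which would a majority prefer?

Voters preferring Lena to Mei: 76; preferring Mei to Lena: 11.
Lena wins the head-to-head.

Lena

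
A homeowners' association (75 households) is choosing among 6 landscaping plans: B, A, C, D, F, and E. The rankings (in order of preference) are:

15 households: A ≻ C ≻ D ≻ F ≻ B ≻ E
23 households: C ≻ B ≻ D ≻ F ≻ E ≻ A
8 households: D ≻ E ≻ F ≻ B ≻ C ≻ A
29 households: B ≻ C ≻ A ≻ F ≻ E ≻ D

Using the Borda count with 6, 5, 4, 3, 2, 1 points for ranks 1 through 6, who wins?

C

B: 15·2 + 23·5 + 8·3 + 29·6 = 343
A: 15·6 + 23·1 + 8·1 + 29·4 = 237
C: 15·5 + 23·6 + 8·2 + 29·5 = 374
D: 15·4 + 23·4 + 8·6 + 29·1 = 229
F: 15·3 + 23·3 + 8·4 + 29·3 = 233
E: 15·1 + 23·2 + 8·5 + 29·2 = 159
C has the highest Borda score (374).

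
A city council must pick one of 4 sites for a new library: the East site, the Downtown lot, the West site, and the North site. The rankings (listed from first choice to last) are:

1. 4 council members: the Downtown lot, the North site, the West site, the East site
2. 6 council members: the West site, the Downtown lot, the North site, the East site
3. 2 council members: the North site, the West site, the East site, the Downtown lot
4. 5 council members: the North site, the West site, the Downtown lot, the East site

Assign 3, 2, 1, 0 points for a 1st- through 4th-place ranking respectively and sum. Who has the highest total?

the East site: 4·0 + 6·0 + 2·1 + 5·0 = 2
the Downtown lot: 4·3 + 6·2 + 2·0 + 5·1 = 29
the West site: 4·1 + 6·3 + 2·2 + 5·2 = 36
the North site: 4·2 + 6·1 + 2·3 + 5·3 = 35
the West site has the highest Borda score (36).

the West site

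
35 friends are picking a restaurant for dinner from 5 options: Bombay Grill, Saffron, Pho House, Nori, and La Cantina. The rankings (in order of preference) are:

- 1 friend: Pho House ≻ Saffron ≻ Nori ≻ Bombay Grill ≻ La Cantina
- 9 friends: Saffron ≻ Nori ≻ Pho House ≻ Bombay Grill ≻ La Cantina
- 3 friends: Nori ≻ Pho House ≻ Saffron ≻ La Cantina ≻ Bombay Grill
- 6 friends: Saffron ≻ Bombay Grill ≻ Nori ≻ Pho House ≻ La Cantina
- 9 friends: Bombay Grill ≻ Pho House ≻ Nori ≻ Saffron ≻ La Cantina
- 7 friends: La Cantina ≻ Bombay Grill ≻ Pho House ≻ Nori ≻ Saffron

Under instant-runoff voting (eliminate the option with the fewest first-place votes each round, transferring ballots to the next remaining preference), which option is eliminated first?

Pho House

Round 1: Bombay Grill 9, Saffron 15, Pho House 1, Nori 3, La Cantina 7. Eliminate Pho House.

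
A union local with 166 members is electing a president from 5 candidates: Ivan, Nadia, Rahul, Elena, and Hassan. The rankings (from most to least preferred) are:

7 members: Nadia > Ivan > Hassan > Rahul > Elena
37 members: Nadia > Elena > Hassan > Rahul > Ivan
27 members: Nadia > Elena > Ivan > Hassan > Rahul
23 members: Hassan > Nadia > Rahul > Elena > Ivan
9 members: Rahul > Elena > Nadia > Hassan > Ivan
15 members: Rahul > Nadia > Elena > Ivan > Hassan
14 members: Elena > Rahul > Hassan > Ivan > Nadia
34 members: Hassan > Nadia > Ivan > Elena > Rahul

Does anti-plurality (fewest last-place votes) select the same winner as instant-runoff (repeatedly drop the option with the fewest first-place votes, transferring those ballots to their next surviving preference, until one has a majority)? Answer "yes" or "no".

no

Anti-plurality — last-place votes: Ivan 69, Nadia 14, Rahul 61, Elena 7, Hassan 15. Winner: Elena.
Instant-runoff — R1 Ivan 0, Nadia 71, Rahul 24, Elena 14, Hassan 57 (Ivan out); R2 Nadia 71, Rahul 24, Elena 14, Hassan 57 (Elena out); R3 Nadia 71, Rahul 38, Hassan 57 (Rahul out); R4 Nadia 95, Hassan 71 (Nadia winner). Winner: Nadia.
The two methods disagree.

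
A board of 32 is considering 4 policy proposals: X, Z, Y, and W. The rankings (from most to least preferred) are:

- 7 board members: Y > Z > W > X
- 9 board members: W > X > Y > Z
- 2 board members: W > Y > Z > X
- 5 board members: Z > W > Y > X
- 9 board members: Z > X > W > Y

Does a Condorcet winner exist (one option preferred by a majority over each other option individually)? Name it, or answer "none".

Checking pairwise contests:
Z beats X 23–9.
Y beats Z 18–14.
X beats Y 18–14.
Z beats W 21–11.
Every option loses at least one head-to-head, so there is no Condorcet winner.

none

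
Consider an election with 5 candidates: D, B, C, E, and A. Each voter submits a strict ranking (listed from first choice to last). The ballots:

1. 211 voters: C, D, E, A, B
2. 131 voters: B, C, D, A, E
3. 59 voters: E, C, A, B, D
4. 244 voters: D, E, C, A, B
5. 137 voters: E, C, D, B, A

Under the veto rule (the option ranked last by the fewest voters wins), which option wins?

C

Last-place votes: D 59, B 455, C 0, E 131, A 137.
C is ranked last by the fewest voters, so C wins.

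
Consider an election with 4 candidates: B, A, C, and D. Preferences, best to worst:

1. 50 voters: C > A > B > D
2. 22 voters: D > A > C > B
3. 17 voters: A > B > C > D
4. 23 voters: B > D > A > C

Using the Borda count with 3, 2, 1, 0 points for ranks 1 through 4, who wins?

A

B: 50·1 + 22·0 + 17·2 + 23·3 = 153
A: 50·2 + 22·2 + 17·3 + 23·1 = 218
C: 50·3 + 22·1 + 17·1 + 23·0 = 189
D: 50·0 + 22·3 + 17·0 + 23·2 = 112
A has the highest Borda score (218).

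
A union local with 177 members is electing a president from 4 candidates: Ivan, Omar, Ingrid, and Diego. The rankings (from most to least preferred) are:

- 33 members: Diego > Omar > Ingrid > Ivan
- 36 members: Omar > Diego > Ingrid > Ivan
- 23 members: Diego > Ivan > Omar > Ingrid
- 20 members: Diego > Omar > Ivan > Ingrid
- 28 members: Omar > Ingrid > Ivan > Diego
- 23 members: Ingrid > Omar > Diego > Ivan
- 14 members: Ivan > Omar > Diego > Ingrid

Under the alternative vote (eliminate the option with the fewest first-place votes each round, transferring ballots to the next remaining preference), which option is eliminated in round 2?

Round 1: Ivan 14, Omar 64, Ingrid 23, Diego 76. Eliminate Ivan.
Round 2: Omar 78, Ingrid 23, Diego 76. Eliminate Ingrid.

Ingrid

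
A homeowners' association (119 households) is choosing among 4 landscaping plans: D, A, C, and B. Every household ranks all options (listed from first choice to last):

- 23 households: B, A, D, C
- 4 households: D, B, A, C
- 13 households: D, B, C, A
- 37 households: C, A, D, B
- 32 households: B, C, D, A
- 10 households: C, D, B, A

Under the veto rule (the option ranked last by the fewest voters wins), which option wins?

Last-place votes: D 0, A 55, C 27, B 37.
D is ranked last by the fewest voters, so D wins.

D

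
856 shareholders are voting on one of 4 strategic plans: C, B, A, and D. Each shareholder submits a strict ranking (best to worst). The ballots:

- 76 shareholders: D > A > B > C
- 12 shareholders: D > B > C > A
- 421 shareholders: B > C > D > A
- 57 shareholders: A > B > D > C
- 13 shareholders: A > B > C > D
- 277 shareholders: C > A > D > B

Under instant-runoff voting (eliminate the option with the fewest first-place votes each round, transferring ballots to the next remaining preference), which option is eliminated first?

Round 1: C 277, B 421, A 70, D 88. Eliminate A.

A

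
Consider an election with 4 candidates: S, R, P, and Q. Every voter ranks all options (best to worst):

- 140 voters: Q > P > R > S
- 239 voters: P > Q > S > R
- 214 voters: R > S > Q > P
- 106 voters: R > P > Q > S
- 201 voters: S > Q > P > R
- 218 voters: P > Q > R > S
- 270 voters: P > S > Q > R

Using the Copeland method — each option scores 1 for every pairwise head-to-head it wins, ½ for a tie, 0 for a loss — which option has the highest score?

S: beats R; loses to P and Q → score 1.
R: loses to S, P, and Q → score 0.
P: beats S, R, and Q → score 3.
Q: beats S and R; loses to P → score 2.
P has the best pairwise record.

P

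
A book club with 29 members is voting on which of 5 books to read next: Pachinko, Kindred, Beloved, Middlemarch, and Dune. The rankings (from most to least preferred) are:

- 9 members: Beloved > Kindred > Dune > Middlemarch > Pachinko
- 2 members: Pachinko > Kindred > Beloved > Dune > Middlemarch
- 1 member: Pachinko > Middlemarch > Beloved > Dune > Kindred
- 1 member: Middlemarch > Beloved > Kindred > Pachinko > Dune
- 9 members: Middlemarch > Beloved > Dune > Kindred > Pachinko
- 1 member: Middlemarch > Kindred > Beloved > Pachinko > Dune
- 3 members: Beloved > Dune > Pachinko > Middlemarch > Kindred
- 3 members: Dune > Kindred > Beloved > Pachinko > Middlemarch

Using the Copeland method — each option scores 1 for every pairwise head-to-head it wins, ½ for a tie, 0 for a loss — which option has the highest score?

Beloved

Pachinko: loses to Kindred, Beloved, Middlemarch, and Dune → score 0.
Kindred: beats Pachinko; loses to Beloved, Middlemarch, and Dune → score 1.
Beloved: beats Pachinko, Kindred, Middlemarch, and Dune → score 4.
Middlemarch: beats Pachinko and Kindred; loses to Beloved and Dune → score 2.
Dune: beats Pachinko, Kindred, and Middlemarch; loses to Beloved → score 3.
Beloved has the best pairwise record.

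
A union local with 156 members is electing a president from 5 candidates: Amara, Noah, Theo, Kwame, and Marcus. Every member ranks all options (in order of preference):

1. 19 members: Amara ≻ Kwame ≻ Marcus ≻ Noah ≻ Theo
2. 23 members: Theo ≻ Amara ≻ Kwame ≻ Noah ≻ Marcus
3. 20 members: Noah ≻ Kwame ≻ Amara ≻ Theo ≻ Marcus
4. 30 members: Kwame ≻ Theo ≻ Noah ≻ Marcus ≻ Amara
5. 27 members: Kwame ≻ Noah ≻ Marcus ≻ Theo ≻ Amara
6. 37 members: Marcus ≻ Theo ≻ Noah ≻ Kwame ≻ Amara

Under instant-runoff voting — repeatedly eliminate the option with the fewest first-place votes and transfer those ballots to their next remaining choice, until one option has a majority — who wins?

Round 1: Amara 19, Noah 20, Theo 23, Kwame 57, Marcus 37. Eliminate Amara.
Round 2: Noah 20, Theo 23, Kwame 76, Marcus 37. Eliminate Noah.
Round 3: Theo 23, Kwame 96, Marcus 37. Kwame has a majority.

Kwame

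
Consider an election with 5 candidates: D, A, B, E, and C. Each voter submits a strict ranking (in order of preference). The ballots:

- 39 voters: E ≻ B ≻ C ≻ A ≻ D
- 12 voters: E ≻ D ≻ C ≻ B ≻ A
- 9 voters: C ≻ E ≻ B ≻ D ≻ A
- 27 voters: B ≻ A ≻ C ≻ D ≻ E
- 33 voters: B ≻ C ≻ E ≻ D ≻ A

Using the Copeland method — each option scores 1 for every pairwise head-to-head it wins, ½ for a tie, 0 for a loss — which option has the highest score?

D: loses to A, B, E, and C → score 0.
A: beats D; loses to B, E, and C → score 1.
B: beats D, A, and C; ties E → score 3.5.
E: beats D and A; ties B; loses to C → score 2.5.
C: beats D, A, and E; loses to B → score 3.
B has the best pairwise record.

B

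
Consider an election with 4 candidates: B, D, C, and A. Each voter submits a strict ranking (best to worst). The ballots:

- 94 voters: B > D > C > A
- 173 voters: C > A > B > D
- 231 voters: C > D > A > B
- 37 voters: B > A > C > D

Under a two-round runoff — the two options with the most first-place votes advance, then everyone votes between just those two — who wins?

Round 1 first-place votes: B 131, D 0, C 404, A 0.
C and B advance.
Runoff: C is preferred to B by 404 voters; B by 131.
C wins the runoff.

C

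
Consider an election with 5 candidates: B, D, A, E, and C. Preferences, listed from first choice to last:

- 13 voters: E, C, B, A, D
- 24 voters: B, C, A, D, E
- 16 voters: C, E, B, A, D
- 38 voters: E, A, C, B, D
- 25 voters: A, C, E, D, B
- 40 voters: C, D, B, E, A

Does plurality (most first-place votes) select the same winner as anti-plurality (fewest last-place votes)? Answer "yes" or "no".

yes

Plurality — first-place votes: B 24, D 0, A 25, E 51, C 56. Winner: C.
Anti-plurality — last-place votes: B 25, D 67, A 40, E 24, C 0. Winner: C.
The two methods agree.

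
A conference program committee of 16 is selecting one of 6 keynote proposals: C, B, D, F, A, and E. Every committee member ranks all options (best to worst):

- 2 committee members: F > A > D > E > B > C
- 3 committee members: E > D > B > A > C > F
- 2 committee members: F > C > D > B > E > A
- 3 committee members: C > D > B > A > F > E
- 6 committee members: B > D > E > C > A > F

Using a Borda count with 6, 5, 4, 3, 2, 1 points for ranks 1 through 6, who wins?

D

C: 2·1 + 3·2 + 2·5 + 3·6 + 6·3 = 54
B: 2·2 + 3·4 + 2·3 + 3·4 + 6·6 = 70
D: 2·4 + 3·5 + 2·4 + 3·5 + 6·5 = 76
F: 2·6 + 3·1 + 2·6 + 3·2 + 6·1 = 39
A: 2·5 + 3·3 + 2·1 + 3·3 + 6·2 = 42
E: 2·3 + 3·6 + 2·2 + 3·1 + 6·4 = 55
D has the highest Borda score (76).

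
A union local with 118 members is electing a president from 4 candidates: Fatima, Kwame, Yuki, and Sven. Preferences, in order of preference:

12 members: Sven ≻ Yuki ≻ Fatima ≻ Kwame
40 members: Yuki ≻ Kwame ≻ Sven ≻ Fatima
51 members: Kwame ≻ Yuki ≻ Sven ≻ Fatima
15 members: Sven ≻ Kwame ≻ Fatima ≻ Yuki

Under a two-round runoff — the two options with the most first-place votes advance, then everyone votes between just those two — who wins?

Round 1 first-place votes: Fatima 0, Kwame 51, Yuki 40, Sven 27.
Kwame and Yuki advance.
Runoff: Kwame is preferred to Yuki by 66 voters; Yuki by 52.
Kwame wins the runoff.

Kwame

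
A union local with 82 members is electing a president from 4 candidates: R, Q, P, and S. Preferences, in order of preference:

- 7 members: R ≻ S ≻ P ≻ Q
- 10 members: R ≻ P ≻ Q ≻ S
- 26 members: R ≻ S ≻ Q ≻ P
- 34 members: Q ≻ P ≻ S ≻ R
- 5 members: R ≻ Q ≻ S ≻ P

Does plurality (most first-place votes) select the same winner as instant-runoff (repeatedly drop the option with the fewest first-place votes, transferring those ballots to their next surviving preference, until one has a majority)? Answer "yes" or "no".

yes

Plurality — first-place votes: R 48, Q 34, P 0, S 0. Winner: R.
Instant-runoff — R1 R 48, Q 34, P 0, S 0 (R winner). Winner: R.
The two methods agree.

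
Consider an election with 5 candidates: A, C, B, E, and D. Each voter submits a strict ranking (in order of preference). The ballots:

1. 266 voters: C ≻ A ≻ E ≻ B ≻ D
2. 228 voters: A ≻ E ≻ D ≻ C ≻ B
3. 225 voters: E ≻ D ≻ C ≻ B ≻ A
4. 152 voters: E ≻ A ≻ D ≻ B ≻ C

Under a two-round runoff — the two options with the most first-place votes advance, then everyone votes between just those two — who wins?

Round 1 first-place votes: A 228, C 266, B 0, E 377, D 0.
E and C advance.
Runoff: E is preferred to C by 605 voters; C by 266.
E wins the runoff.

E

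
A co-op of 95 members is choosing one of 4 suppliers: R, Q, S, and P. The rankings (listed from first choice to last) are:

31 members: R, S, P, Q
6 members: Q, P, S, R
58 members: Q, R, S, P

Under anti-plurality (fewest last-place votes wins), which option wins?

S

Last-place votes: R 6, Q 31, S 0, P 58.
S is ranked last by the fewest voters, so S wins.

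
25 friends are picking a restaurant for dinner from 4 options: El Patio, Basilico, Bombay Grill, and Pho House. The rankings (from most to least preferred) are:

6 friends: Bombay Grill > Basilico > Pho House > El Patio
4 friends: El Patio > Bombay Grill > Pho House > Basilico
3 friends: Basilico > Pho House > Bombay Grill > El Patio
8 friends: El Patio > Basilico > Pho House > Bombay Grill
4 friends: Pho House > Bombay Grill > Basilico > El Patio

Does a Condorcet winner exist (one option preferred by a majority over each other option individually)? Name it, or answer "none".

Checking pairwise contests:
Basilico beats El Patio 13–12.
Bombay Grill beats Basilico 14–11.
Pho House beats Bombay Grill 15–10.
Basilico beats Pho House 17–8.
Every option loses at least one head-to-head, so there is no Condorcet winner.

none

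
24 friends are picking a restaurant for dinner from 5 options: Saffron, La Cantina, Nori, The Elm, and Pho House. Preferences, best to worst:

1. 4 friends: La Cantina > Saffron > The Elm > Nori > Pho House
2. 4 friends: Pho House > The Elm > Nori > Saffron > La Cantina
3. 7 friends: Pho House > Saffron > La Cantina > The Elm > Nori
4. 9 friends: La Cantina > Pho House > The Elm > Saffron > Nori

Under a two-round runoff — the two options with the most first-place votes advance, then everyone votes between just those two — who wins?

Round 1 first-place votes: Saffron 0, La Cantina 13, Nori 0, The Elm 0, Pho House 11.
La Cantina and Pho House advance.
Runoff: La Cantina is preferred to Pho House by 13 voters; Pho House by 11.
La Cantina wins the runoff.

La Cantina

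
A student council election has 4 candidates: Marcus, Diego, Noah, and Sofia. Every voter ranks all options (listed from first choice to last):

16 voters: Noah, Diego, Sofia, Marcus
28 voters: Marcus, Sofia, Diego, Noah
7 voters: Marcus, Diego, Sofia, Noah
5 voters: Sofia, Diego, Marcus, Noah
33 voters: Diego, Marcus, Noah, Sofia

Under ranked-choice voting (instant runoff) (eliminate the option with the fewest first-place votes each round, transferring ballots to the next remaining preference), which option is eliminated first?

Sofia

Round 1: Marcus 35, Diego 33, Noah 16, Sofia 5. Eliminate Sofia.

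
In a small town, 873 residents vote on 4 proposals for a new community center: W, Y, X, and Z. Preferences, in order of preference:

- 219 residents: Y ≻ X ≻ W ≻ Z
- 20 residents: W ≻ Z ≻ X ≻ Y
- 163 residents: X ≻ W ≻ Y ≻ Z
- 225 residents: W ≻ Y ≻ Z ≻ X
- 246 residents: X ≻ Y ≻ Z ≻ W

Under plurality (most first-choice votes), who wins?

First-place votes: W 245, Y 219, X 409, Z 0.
X has the most first-place votes.

X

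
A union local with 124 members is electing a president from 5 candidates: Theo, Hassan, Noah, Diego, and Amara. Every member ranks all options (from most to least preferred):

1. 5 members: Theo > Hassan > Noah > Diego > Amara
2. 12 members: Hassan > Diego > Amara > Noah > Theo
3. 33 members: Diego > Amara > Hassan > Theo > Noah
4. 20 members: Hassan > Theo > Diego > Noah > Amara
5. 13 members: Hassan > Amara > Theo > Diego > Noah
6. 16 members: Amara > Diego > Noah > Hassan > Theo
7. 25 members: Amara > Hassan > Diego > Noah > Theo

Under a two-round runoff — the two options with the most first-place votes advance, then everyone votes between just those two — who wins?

Amara

Round 1 first-place votes: Theo 5, Hassan 45, Noah 0, Diego 33, Amara 41.
Hassan and Amara advance.
Runoff: Hassan is preferred to Amara by 50 voters; Amara by 74.
Amara wins the runoff.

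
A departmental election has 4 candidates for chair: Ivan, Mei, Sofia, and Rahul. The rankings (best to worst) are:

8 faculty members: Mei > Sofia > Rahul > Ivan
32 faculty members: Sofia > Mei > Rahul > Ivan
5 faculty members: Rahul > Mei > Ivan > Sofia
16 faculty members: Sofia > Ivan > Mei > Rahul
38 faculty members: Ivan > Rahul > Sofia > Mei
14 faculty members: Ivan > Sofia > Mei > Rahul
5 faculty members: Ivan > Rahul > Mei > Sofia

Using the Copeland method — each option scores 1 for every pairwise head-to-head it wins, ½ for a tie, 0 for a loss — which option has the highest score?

Ivan

Ivan: beats Mei, Sofia, and Rahul → score 3.
Mei: beats Rahul; loses to Ivan and Sofia → score 1.
Sofia: beats Mei and Rahul; loses to Ivan → score 2.
Rahul: loses to Ivan, Mei, and Sofia → score 0.
Ivan has the best pairwise record.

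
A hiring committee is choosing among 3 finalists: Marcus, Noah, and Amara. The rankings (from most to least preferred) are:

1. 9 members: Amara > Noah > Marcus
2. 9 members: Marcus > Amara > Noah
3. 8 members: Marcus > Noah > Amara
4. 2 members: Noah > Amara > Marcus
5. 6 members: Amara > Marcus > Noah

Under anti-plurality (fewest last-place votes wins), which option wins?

Last-place votes: Marcus 11, Noah 15, Amara 8.
Amara is ranked last by the fewest voters, so Amara wins.

Amara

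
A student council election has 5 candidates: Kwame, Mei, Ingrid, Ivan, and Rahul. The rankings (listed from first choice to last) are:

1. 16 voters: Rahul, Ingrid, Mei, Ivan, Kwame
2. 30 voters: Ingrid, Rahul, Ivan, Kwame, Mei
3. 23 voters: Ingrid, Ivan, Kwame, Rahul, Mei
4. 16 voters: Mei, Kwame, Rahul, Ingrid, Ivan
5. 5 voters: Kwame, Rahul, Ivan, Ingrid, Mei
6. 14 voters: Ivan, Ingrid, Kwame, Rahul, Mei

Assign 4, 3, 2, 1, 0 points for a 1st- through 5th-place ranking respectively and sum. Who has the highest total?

Ingrid

Kwame: 16·0 + 30·1 + 23·2 + 16·3 + 5·4 + 14·2 = 172
Mei: 16·2 + 30·0 + 23·0 + 16·4 + 5·0 + 14·0 = 96
Ingrid: 16·3 + 30·4 + 23·4 + 16·1 + 5·1 + 14·3 = 323
Ivan: 16·1 + 30·2 + 23·3 + 16·0 + 5·2 + 14·4 = 211
Rahul: 16·4 + 30·3 + 23·1 + 16·2 + 5·3 + 14·1 = 238
Ingrid has the highest Borda score (323).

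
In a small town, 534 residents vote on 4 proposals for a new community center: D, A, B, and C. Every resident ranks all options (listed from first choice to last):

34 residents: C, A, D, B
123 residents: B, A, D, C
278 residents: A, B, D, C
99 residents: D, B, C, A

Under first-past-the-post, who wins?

First-place votes: D 99, A 278, B 123, C 34.
A has the most first-place votes.

A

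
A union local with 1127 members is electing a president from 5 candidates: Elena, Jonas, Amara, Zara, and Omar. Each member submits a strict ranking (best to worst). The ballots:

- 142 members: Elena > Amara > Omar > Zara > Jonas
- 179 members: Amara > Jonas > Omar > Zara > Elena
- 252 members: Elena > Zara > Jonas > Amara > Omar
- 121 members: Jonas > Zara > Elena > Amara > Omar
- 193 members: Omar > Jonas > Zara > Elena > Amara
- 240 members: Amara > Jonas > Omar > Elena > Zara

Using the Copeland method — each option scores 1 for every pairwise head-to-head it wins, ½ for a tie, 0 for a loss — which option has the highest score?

Jonas

Elena: beats Amara and Zara; loses to Jonas and Omar → score 2.
Jonas: beats Elena, Amara, Zara, and Omar → score 4.
Amara: beats Omar; loses to Elena, Jonas, and Zara → score 1.
Zara: beats Amara; loses to Elena, Jonas, and Omar → score 1.
Omar: beats Elena and Zara; loses to Jonas and Amara → score 2.
Jonas has the best pairwise record.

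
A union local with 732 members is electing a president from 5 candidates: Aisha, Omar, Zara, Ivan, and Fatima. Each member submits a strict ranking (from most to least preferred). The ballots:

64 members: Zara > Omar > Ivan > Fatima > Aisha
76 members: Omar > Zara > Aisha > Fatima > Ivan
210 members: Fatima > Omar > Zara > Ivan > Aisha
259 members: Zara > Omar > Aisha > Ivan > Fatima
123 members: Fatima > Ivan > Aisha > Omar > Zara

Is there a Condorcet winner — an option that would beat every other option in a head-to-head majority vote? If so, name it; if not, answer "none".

Omar

Omar vs Aisha: 609–123 for Omar.
Omar vs Zara: 409–323 for Omar.
Omar vs Ivan: 609–123 for Omar.
Omar vs Fatima: 399–333 for Omar.
Omar beats every other option head-to-head.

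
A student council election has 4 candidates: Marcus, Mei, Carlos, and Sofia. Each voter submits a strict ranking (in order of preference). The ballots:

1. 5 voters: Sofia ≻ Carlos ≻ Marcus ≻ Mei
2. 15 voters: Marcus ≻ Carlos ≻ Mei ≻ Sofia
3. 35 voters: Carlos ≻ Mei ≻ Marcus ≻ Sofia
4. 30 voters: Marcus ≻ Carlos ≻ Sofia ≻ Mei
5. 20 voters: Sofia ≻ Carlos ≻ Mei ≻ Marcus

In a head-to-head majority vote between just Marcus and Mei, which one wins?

Voters preferring Marcus to Mei: 50; preferring Mei to Marcus: 55.
Mei wins the head-to-head.

Mei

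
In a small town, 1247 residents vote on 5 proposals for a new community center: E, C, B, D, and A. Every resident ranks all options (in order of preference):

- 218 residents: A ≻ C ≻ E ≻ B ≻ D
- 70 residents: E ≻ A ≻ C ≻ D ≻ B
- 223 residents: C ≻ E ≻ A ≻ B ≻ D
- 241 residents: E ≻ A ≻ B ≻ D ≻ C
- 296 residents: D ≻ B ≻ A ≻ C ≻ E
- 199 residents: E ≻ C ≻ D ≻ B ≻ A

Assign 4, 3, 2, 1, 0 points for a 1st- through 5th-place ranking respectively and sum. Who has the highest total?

E

E: 218·2 + 70·4 + 223·3 + 241·4 + 296·0 + 199·4 = 3145
C: 218·3 + 70·2 + 223·4 + 241·0 + 296·1 + 199·3 = 2579
B: 218·1 + 70·0 + 223·1 + 241·2 + 296·3 + 199·1 = 2010
D: 218·0 + 70·1 + 223·0 + 241·1 + 296·4 + 199·2 = 1893
A: 218·4 + 70·3 + 223·2 + 241·3 + 296·2 + 199·0 = 2843
E has the highest Borda score (3145).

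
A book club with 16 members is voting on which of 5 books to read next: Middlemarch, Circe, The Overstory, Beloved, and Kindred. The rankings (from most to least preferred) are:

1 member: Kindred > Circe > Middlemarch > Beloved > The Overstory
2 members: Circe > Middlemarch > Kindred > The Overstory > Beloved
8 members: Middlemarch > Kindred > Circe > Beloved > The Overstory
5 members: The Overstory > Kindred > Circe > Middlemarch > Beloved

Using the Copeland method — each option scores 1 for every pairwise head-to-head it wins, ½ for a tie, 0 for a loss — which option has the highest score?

Middlemarch: beats The Overstory, Beloved, and Kindred; ties Circe → score 3.5.
Circe: beats The Overstory and Beloved; ties Middlemarch; loses to Kindred → score 2.5.
The Overstory: loses to Middlemarch, Circe, Beloved, and Kindred → score 0.
Beloved: beats The Overstory; loses to Middlemarch, Circe, and Kindred → score 1.
Kindred: beats Circe, The Overstory, and Beloved; loses to Middlemarch → score 3.
Middlemarch has the best pairwise record.

Middlemarch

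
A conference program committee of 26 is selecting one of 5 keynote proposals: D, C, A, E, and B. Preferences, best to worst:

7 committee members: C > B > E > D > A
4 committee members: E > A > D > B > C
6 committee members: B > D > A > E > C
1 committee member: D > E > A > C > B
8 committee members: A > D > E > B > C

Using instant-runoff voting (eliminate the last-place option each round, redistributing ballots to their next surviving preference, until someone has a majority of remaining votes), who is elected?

A

Round 1: D 1, C 7, A 8, E 4, B 6. Eliminate D.
Round 2: C 7, A 8, E 5, B 6. Eliminate E.
Round 3: C 7, A 13, B 6. Eliminate B.
Round 4: C 7, A 19. A has a majority.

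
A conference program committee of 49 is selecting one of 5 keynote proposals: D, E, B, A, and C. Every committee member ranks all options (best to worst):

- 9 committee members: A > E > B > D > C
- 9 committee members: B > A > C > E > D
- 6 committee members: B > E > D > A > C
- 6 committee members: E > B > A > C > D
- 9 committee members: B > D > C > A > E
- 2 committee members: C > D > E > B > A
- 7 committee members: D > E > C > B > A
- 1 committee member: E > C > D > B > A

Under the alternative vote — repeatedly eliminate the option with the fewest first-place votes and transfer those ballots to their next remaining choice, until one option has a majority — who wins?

B

Round 1: D 7, E 7, B 24, A 9, C 2. Eliminate C.
Round 2: D 9, E 7, B 24, A 9. Eliminate E.
Round 3: D 10, B 30, A 9. B has a majority.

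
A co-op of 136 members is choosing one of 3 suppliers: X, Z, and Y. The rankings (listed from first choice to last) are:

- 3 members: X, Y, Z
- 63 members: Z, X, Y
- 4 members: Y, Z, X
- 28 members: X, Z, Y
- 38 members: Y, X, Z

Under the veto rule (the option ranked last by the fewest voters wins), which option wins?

Last-place votes: X 4, Z 41, Y 91.
X is ranked last by the fewest voters, so X wins.

X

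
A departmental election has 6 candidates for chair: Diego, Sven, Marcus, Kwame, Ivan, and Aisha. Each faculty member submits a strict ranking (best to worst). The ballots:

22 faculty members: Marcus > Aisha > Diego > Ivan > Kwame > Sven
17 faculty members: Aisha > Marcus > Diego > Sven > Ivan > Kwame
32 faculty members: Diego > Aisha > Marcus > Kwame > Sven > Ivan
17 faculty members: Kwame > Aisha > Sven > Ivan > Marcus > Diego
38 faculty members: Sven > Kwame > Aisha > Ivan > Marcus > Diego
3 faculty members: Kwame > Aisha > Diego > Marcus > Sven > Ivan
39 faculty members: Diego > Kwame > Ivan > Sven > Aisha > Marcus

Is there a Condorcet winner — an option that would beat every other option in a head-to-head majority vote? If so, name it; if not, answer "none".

none

Checking pairwise contests:
Marcus beats Diego 94–74.
Diego beats Sven 113–55.
Sven beats Marcus 94–74.
Diego beats Kwame 110–58.
Diego beats Ivan 113–55.
Kwame beats Aisha 97–71.
Every option loses at least one head-to-head, so there is no Condorcet winner.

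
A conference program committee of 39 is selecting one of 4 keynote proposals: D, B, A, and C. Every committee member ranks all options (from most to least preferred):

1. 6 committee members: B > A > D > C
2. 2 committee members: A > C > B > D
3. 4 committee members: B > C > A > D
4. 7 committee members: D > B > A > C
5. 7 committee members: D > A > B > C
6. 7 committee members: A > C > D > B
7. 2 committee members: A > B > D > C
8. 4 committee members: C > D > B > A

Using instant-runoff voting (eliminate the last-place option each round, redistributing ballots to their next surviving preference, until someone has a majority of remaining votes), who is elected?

A

Round 1: D 14, B 10, A 11, C 4. Eliminate C.
Round 2: D 18, B 10, A 11. Eliminate B.
Round 3: D 18, A 21. A has a majority.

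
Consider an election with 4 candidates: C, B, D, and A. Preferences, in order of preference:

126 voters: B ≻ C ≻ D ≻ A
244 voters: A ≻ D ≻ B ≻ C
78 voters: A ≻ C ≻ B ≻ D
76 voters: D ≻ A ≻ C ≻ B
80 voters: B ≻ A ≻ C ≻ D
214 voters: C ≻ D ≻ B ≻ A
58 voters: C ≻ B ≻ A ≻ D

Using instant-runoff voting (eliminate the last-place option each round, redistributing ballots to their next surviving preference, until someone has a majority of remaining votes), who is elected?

A

Round 1: C 272, B 206, D 76, A 322. Eliminate D.
Round 2: C 272, B 206, A 398. Eliminate B.
Round 3: C 398, A 478. A has a majority.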